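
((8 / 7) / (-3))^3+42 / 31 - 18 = -4794548 / 287091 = -16.70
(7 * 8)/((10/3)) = 84/5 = 16.80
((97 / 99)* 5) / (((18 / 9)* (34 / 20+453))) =2425 / 450153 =0.01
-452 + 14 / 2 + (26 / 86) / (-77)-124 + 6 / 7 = -1881134 / 3311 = -568.15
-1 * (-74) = 74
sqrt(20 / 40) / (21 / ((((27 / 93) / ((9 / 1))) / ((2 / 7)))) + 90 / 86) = 43*sqrt(2) / 16086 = 0.00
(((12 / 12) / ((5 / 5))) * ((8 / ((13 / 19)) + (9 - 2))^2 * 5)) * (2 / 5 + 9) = 2775303 / 169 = 16421.91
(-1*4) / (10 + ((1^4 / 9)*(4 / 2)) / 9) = -81 / 203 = -0.40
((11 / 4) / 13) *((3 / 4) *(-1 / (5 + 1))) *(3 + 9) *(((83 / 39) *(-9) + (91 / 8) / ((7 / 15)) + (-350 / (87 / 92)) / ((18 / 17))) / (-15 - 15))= -308435941 / 84689280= -3.64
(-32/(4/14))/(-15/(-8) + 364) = -896/2927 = -0.31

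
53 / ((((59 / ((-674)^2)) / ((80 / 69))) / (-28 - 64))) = -7704520960 / 177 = -43528367.01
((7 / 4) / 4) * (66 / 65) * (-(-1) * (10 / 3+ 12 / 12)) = 77 / 40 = 1.92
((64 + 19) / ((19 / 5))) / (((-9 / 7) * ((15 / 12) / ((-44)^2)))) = -4499264 / 171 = -26311.49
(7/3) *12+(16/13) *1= 380/13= 29.23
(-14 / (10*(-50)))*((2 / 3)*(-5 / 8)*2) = -7 / 300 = -0.02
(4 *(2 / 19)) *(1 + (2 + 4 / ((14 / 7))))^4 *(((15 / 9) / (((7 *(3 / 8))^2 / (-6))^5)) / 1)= -858993459200000 / 3912564673899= -219.55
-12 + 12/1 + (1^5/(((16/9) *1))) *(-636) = -1431/4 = -357.75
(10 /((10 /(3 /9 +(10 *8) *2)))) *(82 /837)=39442 /2511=15.71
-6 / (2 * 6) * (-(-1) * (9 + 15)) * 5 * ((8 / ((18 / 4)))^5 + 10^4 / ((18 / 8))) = -5269771520 / 19683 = -267732.13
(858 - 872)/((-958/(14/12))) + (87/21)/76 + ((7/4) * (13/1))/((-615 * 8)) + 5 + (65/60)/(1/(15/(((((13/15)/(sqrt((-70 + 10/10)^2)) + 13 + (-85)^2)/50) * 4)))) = 47853768965143949/9392299453699680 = 5.10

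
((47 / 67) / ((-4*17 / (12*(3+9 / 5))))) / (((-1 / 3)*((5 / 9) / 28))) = 2558304 / 28475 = 89.84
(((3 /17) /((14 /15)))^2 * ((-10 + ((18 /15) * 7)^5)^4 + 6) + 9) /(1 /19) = 224274036850620761063027661346528407 /108039855957031250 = 2075845389314636282.33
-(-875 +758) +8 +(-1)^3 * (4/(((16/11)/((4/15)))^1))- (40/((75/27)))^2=-6232/75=-83.09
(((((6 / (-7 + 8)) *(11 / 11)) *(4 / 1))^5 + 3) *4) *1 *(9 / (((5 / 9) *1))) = 2579891148 / 5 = 515978229.60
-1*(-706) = 706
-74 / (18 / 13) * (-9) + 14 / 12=2893 / 6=482.17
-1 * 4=-4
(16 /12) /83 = 4 /249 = 0.02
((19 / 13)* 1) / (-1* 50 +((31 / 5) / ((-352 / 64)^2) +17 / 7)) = -80465 / 2607761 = -0.03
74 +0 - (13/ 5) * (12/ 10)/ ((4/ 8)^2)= 1538/ 25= 61.52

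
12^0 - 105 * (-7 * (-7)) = -5144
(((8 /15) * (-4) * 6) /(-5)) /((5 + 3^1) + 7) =64 /375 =0.17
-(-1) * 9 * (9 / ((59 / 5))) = 405 / 59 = 6.86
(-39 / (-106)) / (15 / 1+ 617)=39 / 66992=0.00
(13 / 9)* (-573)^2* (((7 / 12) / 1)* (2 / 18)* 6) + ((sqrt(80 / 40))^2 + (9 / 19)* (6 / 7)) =441535303 / 2394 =184434.13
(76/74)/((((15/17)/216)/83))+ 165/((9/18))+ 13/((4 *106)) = 1662737909/78440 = 21197.58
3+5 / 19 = 62 / 19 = 3.26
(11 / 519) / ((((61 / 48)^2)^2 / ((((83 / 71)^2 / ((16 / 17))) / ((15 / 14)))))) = 664857059328 / 60374305076065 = 0.01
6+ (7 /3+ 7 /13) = 346 /39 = 8.87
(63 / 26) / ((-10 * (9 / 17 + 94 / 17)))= -1071 / 26780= -0.04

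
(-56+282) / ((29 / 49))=11074 / 29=381.86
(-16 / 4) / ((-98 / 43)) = 86 / 49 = 1.76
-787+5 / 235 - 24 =-38116 / 47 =-810.98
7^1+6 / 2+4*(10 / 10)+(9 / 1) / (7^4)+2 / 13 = 441901 / 31213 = 14.16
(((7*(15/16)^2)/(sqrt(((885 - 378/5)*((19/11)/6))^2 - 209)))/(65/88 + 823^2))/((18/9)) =317625*sqrt(654419261)/416071159221679328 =0.00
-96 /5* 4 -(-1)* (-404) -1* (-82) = -1994 /5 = -398.80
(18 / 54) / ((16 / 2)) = 1 / 24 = 0.04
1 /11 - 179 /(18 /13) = -25579 /198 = -129.19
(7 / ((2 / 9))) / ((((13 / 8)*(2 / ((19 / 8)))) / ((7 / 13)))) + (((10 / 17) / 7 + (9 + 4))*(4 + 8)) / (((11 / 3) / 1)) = 48859263 / 884884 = 55.22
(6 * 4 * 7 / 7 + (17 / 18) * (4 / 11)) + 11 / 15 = 12413 / 495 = 25.08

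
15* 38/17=570/17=33.53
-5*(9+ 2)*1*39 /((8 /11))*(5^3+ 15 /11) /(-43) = 1490775 /172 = 8667.30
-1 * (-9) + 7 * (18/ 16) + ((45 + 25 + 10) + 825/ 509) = 401075/ 4072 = 98.50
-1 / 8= -0.12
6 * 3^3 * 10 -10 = 1610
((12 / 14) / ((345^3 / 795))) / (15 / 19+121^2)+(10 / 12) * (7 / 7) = 493614683713 / 592337619650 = 0.83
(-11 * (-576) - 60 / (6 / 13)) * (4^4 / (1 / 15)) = 23831040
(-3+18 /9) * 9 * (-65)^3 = 2471625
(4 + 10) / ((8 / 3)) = 21 / 4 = 5.25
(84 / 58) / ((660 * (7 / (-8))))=-4 / 1595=-0.00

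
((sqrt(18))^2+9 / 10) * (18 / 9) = 189 / 5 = 37.80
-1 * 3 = -3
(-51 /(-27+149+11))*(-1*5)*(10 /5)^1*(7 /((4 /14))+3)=14025 /133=105.45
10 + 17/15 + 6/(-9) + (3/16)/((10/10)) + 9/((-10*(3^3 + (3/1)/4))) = 94321/8880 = 10.62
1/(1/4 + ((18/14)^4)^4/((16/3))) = 531726889113616/5691992288833927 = 0.09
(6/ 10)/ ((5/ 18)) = 54/ 25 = 2.16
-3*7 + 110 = 89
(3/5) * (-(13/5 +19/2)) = -7.26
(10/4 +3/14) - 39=-254/7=-36.29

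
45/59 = 0.76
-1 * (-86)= 86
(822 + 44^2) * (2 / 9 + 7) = 179270 / 9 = 19918.89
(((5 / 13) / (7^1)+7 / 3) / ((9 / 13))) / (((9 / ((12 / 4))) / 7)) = 652 / 81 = 8.05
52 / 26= 2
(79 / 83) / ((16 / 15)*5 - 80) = -237 / 18592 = -0.01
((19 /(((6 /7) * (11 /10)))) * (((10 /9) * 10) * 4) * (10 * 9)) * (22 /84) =21111.11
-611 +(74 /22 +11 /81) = -541283 /891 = -607.50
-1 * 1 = -1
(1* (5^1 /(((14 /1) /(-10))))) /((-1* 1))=25 /7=3.57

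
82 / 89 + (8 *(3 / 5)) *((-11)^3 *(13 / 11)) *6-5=-20161383 / 445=-45306.48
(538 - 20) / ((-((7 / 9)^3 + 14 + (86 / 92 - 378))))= 1.43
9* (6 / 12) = 9 / 2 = 4.50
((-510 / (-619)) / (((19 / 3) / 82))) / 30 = 4182 / 11761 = 0.36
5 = 5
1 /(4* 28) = 1 /112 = 0.01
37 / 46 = 0.80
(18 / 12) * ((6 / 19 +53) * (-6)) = -9117 / 19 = -479.84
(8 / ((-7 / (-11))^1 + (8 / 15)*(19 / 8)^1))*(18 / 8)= 1485 / 157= 9.46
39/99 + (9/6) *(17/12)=665/264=2.52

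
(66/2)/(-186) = -11/62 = -0.18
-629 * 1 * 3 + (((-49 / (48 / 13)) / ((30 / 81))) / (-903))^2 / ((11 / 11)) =-1887.00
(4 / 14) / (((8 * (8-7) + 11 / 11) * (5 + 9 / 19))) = 19 / 3276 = 0.01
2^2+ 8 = 12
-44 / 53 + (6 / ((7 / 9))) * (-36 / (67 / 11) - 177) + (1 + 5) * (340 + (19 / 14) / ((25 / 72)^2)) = 10807924138 / 15535625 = 695.69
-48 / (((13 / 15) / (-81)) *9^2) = 720 / 13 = 55.38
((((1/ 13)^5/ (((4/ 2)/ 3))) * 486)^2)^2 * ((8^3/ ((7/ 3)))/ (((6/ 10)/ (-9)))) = -6507176520522240/ 133034746424165596071607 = -0.00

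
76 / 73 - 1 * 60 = -4304 / 73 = -58.96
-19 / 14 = -1.36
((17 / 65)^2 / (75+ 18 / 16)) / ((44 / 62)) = 35836 / 28303275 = 0.00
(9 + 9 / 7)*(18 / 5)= 1296 / 35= 37.03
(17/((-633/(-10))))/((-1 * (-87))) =170/55071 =0.00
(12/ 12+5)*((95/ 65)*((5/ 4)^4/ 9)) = 11875/ 4992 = 2.38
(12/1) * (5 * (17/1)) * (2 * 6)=12240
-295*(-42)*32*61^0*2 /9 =264320 /3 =88106.67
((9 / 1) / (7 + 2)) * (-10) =-10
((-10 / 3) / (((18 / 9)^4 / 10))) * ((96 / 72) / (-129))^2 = -100 / 449307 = -0.00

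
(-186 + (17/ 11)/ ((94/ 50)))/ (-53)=95737/ 27401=3.49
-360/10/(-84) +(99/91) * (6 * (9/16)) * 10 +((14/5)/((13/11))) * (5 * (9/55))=71133/1820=39.08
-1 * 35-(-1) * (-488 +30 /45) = -1567 /3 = -522.33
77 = 77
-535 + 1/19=-10164/19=-534.95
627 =627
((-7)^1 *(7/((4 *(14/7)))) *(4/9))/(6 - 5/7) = -343/666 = -0.52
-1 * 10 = -10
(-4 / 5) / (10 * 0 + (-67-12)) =4 / 395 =0.01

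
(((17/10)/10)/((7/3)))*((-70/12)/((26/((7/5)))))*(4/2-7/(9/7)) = 3689/46800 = 0.08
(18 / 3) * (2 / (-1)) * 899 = -10788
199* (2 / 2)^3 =199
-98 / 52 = -49 / 26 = -1.88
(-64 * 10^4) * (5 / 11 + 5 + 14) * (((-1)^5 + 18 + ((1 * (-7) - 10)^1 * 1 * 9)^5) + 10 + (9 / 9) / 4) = 11482881981869120000 / 11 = 1043898361988101818.18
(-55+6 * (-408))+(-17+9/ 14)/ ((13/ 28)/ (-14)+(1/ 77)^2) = -3141343/ 1565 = -2007.25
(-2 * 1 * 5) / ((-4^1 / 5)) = 25 / 2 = 12.50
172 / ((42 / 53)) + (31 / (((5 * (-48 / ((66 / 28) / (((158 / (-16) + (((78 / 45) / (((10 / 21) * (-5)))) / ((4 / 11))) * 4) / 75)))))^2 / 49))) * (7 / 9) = 7845962342839 / 35817789168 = 219.05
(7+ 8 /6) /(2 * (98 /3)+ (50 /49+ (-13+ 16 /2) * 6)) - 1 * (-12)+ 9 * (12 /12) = 113449 /5344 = 21.23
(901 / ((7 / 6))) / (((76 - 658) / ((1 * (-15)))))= 13515 / 679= 19.90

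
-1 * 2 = -2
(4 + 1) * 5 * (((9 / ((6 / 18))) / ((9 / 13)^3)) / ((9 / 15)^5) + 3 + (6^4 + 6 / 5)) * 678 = 39775372.74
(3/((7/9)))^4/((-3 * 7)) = -177147/16807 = -10.54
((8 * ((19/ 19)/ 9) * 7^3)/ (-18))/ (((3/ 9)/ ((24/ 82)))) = -5488/ 369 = -14.87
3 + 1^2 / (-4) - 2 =3 / 4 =0.75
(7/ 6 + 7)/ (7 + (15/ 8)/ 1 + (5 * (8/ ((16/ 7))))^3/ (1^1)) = 98/ 64419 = 0.00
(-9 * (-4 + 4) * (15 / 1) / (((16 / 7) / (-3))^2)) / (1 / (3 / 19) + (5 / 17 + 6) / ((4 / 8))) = 0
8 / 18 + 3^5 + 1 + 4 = 2236 / 9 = 248.44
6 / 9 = 2 / 3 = 0.67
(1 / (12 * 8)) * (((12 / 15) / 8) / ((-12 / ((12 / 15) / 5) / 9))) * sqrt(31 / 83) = -sqrt(2573) / 664000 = -0.00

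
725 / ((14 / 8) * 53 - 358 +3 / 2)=-580 / 211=-2.75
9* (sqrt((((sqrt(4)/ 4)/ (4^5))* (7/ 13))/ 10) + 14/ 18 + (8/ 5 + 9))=9* sqrt(455)/ 4160 + 512/ 5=102.45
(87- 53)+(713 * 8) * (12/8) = 8590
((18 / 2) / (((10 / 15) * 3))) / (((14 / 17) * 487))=0.01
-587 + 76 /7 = -4033 /7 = -576.14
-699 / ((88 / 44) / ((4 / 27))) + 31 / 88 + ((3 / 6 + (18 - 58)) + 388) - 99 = 156875 / 792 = 198.07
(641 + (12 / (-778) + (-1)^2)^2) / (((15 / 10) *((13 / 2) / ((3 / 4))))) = 97143450 / 1967173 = 49.38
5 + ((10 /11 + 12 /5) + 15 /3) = 732 /55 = 13.31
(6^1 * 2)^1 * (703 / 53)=8436 / 53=159.17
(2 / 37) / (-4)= -1 / 74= -0.01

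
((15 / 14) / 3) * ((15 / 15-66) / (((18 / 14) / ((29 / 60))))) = -8.73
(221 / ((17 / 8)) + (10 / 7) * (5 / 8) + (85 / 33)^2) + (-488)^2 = 7264887541 / 30492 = 238255.53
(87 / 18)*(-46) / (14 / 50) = -16675 / 21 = -794.05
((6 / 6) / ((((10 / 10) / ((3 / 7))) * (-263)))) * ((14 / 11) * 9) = -54 / 2893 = -0.02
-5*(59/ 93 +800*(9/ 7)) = -3350065/ 651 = -5146.03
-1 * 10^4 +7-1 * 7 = -10000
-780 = -780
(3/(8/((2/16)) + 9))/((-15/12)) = -12/365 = -0.03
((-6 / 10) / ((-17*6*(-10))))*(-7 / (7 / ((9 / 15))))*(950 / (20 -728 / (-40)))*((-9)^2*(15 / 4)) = 69255 / 25976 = 2.67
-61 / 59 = -1.03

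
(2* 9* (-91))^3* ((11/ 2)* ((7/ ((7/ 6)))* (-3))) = 435087781128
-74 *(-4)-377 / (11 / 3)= 2125 / 11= 193.18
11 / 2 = 5.50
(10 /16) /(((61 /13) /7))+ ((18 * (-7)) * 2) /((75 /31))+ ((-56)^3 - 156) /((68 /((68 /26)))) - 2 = -1088898301 /158600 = -6865.69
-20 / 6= -10 / 3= -3.33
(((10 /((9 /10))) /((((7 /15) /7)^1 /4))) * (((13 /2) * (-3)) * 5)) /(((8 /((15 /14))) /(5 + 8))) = -1584375 /14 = -113169.64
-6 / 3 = -2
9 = 9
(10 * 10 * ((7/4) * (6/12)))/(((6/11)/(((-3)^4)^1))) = 51975/4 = 12993.75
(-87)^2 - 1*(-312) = 7881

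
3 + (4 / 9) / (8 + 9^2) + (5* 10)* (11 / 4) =225089 / 1602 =140.50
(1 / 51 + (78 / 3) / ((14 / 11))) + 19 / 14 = 15569 / 714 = 21.81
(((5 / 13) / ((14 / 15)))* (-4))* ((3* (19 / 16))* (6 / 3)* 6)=-12825 / 182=-70.47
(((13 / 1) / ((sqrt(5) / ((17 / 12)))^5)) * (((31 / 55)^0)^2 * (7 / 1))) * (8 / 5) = 129206987 * sqrt(5) / 19440000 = 14.86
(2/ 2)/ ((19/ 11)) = 11/ 19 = 0.58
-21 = -21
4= 4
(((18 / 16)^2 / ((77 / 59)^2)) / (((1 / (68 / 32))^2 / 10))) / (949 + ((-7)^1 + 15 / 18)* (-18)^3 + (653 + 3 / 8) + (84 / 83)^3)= 0.00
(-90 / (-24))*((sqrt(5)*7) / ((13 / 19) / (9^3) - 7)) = -1454355*sqrt(5) / 387776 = -8.39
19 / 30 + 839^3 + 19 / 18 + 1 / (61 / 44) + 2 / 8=6484675143829 / 10980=590589721.66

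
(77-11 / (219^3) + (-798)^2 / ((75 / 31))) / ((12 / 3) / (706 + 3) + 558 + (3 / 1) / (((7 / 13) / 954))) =85780758070986034 / 1913496265250775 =44.83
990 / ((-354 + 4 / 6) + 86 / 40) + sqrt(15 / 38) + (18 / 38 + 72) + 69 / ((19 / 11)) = sqrt(570) / 38 + 2309424 / 21071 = 110.23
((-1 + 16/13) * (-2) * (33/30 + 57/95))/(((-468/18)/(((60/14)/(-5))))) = -153/5915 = -0.03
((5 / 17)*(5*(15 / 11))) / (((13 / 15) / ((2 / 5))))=2250 / 2431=0.93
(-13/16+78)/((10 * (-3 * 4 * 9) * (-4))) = 247/13824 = 0.02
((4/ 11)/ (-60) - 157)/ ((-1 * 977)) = 25906/ 161205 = 0.16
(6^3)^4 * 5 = 10883911680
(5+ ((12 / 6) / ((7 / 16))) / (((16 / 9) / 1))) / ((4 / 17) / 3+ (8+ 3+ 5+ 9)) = 2703 / 8953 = 0.30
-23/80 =-0.29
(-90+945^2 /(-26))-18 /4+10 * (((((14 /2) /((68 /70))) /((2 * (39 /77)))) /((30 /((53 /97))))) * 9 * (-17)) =-174723353 /5044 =-34639.84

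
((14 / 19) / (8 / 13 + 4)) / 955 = 91 / 544350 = 0.00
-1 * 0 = 0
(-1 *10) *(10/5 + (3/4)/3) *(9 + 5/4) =-1845/8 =-230.62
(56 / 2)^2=784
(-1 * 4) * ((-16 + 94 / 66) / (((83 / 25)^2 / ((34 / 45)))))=8177000 / 2046033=4.00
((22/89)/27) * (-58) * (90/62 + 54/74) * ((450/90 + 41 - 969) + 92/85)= 9265850088/8677055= 1067.86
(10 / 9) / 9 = 10 / 81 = 0.12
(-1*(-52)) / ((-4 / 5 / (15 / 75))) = -13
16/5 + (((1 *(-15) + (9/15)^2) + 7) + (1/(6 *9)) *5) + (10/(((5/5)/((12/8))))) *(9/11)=117691/14850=7.93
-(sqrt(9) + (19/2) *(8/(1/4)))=-307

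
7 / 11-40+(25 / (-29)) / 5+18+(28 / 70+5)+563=872248 / 1595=546.86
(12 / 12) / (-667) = -1 / 667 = -0.00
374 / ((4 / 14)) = 1309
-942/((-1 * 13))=942/13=72.46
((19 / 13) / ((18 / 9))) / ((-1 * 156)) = -19 / 4056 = -0.00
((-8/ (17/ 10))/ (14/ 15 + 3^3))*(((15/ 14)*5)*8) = -360000/ 49861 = -7.22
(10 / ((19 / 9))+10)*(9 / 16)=315 / 38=8.29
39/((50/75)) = 117/2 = 58.50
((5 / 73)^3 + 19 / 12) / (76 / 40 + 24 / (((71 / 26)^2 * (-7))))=1304352726005 / 1186220979726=1.10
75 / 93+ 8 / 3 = 323 / 93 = 3.47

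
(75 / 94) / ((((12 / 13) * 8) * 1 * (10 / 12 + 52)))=975 / 476768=0.00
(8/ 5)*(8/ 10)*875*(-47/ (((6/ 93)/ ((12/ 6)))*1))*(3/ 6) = -815920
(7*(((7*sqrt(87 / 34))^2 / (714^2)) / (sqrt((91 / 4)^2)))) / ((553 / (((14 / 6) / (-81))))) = -29 / 7356559158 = -0.00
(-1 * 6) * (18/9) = -12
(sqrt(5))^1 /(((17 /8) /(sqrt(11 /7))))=8 * sqrt(385) /119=1.32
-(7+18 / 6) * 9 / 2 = -45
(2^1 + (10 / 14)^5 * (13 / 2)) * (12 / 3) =215706 / 16807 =12.83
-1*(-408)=408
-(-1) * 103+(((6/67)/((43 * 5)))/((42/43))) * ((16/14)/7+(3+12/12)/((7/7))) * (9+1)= 2367451/22981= 103.02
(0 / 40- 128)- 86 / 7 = -982 / 7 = -140.29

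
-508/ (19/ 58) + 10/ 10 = -29445/ 19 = -1549.74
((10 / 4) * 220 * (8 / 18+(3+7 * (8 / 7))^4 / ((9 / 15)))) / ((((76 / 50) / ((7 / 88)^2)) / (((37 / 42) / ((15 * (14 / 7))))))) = 7110165125 / 4333824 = 1640.62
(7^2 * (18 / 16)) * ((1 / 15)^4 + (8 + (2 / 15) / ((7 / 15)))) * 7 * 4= 143876593 / 11250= 12789.03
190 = 190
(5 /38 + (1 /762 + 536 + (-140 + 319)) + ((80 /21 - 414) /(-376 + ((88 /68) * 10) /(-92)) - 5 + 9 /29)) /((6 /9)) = 153779049022621 /144082223138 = 1067.30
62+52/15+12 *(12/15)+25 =1501/15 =100.07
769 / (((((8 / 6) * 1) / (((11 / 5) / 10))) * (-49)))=-25377 / 9800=-2.59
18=18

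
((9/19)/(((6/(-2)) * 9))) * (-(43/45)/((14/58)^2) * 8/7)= 289304/879795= 0.33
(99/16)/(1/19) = 1881/16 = 117.56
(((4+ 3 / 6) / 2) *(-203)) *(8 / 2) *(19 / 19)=-1827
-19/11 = -1.73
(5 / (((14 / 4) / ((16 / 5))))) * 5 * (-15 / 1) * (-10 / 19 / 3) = 8000 / 133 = 60.15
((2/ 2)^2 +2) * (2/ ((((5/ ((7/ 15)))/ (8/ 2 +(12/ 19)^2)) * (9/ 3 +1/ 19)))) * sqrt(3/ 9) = 11116 * sqrt(3)/ 41325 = 0.47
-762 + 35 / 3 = -2251 / 3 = -750.33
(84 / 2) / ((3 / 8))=112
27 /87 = 9 /29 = 0.31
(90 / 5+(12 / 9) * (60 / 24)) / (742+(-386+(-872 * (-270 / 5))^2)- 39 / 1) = 64 / 6651840183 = 0.00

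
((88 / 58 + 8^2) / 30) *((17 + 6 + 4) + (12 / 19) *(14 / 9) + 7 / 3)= 1920 / 29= 66.21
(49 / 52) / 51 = 49 / 2652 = 0.02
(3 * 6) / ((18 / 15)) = 15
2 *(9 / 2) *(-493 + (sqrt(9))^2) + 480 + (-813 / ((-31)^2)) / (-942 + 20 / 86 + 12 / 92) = -3468860741187 / 894959119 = -3876.00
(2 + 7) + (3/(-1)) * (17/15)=28/5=5.60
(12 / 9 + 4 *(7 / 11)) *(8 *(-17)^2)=295936 / 33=8967.76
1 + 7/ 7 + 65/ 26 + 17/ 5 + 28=359/ 10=35.90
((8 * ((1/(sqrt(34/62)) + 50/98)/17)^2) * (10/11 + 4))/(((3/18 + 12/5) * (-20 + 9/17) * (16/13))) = -895639680/194536638373 - 526500 * sqrt(527)/3970135477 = -0.01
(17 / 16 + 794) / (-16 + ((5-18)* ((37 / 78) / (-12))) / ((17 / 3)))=-648771 / 12982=-49.97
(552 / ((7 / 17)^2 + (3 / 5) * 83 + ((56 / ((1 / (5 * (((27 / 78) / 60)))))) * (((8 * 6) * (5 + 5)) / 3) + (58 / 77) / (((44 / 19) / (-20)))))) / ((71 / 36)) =79045326360 / 85269390359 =0.93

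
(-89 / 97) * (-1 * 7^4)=213689 / 97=2202.98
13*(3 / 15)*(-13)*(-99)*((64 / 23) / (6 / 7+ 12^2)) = 7392 / 115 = 64.28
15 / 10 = 3 / 2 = 1.50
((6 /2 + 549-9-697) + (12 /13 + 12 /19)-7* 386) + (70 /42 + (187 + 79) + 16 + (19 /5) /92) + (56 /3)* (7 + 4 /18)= -7472777069 /3067740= -2435.92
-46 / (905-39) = -23 / 433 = -0.05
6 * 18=108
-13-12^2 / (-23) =-155 / 23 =-6.74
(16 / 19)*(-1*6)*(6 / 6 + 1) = -192 / 19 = -10.11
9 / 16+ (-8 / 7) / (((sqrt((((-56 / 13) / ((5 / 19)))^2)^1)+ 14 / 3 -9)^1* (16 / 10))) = 132261 / 262864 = 0.50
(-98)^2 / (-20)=-2401 / 5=-480.20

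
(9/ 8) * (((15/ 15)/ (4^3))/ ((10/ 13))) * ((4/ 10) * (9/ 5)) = 1053/ 64000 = 0.02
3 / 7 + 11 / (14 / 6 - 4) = -6.17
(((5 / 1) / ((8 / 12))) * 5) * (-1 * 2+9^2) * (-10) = -29625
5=5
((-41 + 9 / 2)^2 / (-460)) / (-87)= 0.03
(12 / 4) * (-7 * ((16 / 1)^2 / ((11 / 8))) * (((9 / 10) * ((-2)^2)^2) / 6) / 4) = -129024 / 55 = -2345.89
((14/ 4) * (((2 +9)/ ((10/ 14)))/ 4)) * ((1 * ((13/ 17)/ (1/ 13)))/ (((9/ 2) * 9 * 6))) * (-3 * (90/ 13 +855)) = -581581/ 408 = -1425.44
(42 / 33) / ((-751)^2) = 14 / 6204011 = 0.00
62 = 62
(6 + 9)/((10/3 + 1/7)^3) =0.36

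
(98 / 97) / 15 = 98 / 1455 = 0.07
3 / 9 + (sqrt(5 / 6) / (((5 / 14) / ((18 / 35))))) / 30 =sqrt(30) / 125 + 1 / 3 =0.38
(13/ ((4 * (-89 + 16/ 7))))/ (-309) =91/ 750252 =0.00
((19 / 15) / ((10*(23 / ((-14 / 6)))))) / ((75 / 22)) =-1463 / 388125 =-0.00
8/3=2.67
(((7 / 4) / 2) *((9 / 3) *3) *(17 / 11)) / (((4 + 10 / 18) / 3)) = 28917 / 3608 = 8.01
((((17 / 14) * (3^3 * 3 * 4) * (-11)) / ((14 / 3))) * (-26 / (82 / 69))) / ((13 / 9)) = 28218861 / 2009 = 14046.22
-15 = -15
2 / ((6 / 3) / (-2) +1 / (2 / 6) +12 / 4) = 2 / 5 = 0.40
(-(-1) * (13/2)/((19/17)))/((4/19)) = 221/8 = 27.62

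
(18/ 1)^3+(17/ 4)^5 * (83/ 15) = 207427651/ 15360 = 13504.40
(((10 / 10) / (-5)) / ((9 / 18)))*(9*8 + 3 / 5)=-726 / 25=-29.04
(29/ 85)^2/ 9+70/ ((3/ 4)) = 93.35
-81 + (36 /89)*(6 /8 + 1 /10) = -35892 /445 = -80.66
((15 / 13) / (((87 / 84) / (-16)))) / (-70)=96 / 377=0.25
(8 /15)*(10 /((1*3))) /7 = 16 /63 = 0.25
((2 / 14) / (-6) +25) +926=39941 / 42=950.98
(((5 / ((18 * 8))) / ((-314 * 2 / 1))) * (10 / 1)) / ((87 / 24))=-25 / 163908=-0.00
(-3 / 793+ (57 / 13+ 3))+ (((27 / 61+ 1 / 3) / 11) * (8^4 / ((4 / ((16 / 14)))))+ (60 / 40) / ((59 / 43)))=1967618657 / 21615594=91.03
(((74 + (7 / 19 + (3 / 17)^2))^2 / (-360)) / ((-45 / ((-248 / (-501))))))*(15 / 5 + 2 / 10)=1021975097344 / 1888211447625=0.54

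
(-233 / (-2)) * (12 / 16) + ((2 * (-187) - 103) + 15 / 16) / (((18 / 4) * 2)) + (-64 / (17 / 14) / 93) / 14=290387 / 8432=34.44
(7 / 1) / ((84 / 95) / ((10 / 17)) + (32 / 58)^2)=2796325 / 722074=3.87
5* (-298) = -1490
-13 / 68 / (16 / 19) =-247 / 1088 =-0.23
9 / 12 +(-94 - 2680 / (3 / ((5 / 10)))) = -6479 / 12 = -539.92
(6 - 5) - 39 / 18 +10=53 / 6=8.83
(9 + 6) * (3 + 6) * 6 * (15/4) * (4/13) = 12150/13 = 934.62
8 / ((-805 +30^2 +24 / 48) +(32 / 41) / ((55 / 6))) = 36080 / 431089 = 0.08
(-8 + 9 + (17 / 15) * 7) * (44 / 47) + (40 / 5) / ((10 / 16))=2984 / 141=21.16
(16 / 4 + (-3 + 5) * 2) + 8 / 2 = 12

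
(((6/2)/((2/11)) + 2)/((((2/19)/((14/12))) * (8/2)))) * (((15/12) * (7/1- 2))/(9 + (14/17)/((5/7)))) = 10457125/331392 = 31.56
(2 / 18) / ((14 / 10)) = 5 / 63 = 0.08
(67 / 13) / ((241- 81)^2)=67 / 332800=0.00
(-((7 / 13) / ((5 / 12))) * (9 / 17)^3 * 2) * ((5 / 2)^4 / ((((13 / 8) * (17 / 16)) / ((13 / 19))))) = -122472000 / 20629687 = -5.94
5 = 5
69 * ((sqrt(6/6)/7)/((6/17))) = 391/14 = 27.93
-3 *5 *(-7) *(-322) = -33810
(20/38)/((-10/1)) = -1/19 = -0.05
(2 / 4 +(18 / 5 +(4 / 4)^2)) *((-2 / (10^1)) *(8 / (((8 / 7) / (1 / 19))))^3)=-0.05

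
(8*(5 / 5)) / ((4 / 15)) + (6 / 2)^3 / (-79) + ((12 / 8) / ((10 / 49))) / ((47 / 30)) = 255081 / 7426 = 34.35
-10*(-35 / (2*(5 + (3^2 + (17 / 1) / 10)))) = 1750 / 157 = 11.15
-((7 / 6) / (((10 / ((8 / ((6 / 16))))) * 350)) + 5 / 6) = -0.84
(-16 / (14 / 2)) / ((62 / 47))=-376 / 217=-1.73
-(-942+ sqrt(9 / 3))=942 - sqrt(3)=940.27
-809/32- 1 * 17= -1353/32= -42.28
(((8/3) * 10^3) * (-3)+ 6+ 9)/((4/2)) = -7985/2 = -3992.50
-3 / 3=-1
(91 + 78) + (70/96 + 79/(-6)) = 2505/16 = 156.56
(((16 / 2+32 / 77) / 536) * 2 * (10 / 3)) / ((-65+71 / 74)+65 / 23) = -306360 / 179166911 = -0.00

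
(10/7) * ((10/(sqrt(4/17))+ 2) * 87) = 1740/7+ 4350 * sqrt(17)/7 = 2810.79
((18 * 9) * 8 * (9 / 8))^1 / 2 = 729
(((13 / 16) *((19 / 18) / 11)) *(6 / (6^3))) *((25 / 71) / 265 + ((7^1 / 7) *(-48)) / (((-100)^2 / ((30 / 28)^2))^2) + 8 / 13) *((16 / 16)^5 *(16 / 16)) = 220204511900977 / 164867113635840000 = 0.00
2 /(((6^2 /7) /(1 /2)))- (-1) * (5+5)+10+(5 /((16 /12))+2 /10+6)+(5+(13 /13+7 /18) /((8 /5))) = 2881 /80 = 36.01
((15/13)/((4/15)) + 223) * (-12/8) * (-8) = 35463/13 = 2727.92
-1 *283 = -283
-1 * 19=-19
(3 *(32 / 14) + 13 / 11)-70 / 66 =1612 / 231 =6.98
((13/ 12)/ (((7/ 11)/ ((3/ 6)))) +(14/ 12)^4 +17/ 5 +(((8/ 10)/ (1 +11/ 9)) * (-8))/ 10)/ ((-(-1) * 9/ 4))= 6595133/ 2551500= 2.58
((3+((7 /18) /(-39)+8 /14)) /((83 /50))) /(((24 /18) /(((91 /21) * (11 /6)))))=4812775 /376488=12.78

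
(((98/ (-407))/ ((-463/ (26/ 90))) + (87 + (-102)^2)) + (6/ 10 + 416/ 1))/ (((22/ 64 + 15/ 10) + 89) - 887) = -2959832275072/ 216041011065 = -13.70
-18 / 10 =-9 / 5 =-1.80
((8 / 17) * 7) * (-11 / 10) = -308 / 85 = -3.62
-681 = -681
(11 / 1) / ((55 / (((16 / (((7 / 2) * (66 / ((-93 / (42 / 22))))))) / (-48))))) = 31 / 2205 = 0.01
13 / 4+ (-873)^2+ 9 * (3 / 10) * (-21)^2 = 15266459 / 20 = 763322.95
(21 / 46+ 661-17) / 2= 29645 / 92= 322.23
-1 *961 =-961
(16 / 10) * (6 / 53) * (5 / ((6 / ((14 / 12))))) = 28 / 159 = 0.18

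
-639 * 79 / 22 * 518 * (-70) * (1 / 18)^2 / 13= 50845585 / 2574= 19753.53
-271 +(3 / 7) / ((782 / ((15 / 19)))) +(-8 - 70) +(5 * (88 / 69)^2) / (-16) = -349.51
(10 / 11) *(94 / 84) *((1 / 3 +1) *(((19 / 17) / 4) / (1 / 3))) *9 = 13395 / 1309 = 10.23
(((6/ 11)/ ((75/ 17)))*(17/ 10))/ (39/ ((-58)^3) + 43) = 0.00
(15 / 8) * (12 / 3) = 15 / 2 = 7.50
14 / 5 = 2.80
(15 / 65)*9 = 27 / 13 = 2.08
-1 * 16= -16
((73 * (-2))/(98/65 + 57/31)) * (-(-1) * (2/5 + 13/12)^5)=-164277444930131/524335680000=-313.31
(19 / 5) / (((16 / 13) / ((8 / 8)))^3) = 41743 / 20480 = 2.04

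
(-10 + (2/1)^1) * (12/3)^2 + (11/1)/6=-757/6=-126.17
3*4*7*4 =336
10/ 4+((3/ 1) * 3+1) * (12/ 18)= 55/ 6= 9.17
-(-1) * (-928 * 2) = -1856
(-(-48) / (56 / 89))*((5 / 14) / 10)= 2.72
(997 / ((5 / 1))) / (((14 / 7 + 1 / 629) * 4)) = 627113 / 25180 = 24.91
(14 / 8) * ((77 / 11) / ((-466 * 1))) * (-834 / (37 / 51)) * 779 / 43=811782657 / 1482812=547.46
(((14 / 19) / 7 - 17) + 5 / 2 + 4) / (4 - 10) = 395 / 228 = 1.73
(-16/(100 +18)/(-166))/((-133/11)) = -44/651301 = -0.00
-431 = -431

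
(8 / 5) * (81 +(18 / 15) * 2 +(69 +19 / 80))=12211 / 50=244.22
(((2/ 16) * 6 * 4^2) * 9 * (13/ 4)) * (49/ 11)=17199/ 11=1563.55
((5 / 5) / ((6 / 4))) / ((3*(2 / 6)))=2 / 3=0.67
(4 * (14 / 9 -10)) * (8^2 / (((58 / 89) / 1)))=-865792 / 261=-3317.21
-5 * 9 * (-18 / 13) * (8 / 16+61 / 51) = 23355 / 221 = 105.68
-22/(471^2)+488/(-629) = -108272246/139537989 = -0.78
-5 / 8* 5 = -25 / 8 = -3.12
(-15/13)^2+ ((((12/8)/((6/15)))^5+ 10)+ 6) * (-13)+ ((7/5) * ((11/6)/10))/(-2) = -127810074889/12979200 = -9847.30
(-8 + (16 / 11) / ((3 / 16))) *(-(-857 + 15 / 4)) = -6826 / 33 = -206.85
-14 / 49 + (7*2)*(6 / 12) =47 / 7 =6.71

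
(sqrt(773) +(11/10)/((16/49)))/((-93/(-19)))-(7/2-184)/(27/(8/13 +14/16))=19* sqrt(773)/93 +18544247/1740960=16.33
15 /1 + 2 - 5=12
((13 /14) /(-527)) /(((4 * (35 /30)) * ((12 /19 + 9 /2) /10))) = -0.00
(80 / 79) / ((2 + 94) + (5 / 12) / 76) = 72960 / 6917003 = 0.01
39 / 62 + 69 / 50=1557 / 775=2.01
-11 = -11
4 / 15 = 0.27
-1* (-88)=88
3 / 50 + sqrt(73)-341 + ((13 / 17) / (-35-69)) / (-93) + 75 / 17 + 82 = -80481803 / 316200 + sqrt(73) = -245.98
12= 12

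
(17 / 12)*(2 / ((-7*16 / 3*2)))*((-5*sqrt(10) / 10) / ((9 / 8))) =17*sqrt(10) / 1008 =0.05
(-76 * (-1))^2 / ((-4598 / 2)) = -304 / 121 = -2.51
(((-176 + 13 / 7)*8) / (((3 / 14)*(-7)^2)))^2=380406016 / 21609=17604.05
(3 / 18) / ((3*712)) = 1 / 12816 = 0.00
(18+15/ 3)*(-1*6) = -138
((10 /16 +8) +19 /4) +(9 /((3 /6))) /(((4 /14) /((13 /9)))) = 835 /8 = 104.38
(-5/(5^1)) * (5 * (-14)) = 70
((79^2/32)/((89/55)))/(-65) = -68651/37024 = -1.85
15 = 15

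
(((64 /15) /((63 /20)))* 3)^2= 65536 /3969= 16.51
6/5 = 1.20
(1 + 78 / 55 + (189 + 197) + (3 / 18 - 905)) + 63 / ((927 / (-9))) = -17573741 / 33990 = -517.03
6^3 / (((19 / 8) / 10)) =17280 / 19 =909.47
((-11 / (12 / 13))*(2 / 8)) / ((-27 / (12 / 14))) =143 / 1512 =0.09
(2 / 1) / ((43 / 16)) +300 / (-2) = -6418 / 43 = -149.26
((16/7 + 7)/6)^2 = 4225/1764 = 2.40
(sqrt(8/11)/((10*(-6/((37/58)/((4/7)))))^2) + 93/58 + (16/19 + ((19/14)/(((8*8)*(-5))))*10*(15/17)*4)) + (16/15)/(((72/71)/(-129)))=-6297441799/47209680 + 67081*sqrt(22)/1065715200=-133.39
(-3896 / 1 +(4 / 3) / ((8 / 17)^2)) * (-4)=186719 / 12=15559.92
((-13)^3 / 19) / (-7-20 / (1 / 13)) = 2197 / 5073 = 0.43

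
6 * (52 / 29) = 312 / 29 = 10.76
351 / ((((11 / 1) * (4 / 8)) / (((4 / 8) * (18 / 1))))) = 6318 / 11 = 574.36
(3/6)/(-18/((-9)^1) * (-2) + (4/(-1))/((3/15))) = -1/48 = -0.02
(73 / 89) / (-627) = -73 / 55803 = -0.00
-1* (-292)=292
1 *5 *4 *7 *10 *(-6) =-8400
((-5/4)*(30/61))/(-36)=0.02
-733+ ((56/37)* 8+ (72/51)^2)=-7687185/10693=-718.90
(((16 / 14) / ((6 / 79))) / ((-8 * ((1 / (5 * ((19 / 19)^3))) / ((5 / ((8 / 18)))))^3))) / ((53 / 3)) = -18949.20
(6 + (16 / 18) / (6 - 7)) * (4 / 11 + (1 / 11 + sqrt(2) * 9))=67.38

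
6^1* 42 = 252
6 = 6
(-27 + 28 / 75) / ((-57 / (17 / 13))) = 33949 / 55575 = 0.61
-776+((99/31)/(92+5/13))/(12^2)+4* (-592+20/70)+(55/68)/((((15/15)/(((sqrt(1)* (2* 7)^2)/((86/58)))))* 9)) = -85893944716261/27433587888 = -3130.98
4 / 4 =1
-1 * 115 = -115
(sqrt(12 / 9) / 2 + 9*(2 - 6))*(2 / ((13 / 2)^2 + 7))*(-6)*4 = 6912 / 197 - 64*sqrt(3) / 197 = 34.52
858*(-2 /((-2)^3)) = 429 /2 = 214.50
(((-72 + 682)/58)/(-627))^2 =0.00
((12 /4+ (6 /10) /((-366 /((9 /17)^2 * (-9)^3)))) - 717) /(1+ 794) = -41937337 /46716850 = -0.90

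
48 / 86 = 24 / 43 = 0.56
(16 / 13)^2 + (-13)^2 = 170.51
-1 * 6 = -6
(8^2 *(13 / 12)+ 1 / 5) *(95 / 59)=19817 / 177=111.96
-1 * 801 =-801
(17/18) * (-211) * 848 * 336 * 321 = -18226321792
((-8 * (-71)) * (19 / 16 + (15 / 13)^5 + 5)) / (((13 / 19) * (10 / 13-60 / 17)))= -1121607324531 / 452977460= -2476.08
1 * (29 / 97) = 29 / 97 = 0.30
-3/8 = -0.38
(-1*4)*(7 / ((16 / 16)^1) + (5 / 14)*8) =-276 / 7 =-39.43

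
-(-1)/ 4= 1/ 4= 0.25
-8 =-8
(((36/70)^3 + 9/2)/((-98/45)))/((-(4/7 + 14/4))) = 1192617/2280950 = 0.52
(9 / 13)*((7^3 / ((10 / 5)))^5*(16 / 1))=42728053589487 / 26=1643386676518.73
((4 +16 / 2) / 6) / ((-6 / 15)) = -5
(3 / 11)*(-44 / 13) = -12 / 13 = -0.92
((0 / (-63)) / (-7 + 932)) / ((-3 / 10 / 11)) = 0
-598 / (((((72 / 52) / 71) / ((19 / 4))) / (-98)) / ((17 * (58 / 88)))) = 126668751391 / 792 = 159935292.16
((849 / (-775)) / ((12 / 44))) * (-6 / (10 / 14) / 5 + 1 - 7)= 597696 / 19375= 30.85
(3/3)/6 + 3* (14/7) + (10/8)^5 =28319/3072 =9.22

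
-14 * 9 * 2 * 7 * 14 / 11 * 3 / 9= -8232 / 11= -748.36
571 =571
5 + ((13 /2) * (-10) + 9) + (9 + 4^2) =-26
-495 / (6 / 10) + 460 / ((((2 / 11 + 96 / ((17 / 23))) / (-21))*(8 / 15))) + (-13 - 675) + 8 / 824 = -8278313397 / 5010332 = -1652.25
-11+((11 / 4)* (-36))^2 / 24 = 3179 / 8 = 397.38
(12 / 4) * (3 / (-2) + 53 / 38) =-6 / 19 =-0.32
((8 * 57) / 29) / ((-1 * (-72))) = 0.22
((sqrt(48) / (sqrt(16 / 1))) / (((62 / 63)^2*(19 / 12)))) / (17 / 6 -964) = -71442*sqrt(3) / 105299653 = -0.00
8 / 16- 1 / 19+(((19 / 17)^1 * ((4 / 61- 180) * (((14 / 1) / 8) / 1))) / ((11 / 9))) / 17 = -121516961 / 7368922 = -16.49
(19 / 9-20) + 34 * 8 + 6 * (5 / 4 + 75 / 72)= 9643 / 36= 267.86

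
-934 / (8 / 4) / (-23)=467 / 23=20.30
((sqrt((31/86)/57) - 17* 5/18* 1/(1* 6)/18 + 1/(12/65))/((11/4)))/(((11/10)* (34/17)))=10* sqrt(151962)/296571 + 52225/58806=0.90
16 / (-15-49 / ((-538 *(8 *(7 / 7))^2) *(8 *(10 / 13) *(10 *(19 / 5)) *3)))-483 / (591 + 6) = -1.88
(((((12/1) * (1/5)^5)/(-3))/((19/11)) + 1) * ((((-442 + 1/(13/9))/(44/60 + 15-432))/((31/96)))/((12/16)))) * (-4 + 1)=-98030000736/7470360625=-13.12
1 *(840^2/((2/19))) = 6703200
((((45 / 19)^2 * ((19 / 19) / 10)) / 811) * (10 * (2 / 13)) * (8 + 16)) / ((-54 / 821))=-1477800 / 3806023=-0.39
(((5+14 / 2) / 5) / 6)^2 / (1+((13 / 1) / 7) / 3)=42 / 425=0.10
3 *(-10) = -30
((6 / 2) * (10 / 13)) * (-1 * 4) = -120 / 13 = -9.23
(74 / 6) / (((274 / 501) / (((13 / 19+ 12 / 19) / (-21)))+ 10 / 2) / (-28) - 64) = -4325300 / 22398099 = -0.19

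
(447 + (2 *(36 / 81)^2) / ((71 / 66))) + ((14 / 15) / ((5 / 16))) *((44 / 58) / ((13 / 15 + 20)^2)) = 2436565081831 / 5446390617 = 447.37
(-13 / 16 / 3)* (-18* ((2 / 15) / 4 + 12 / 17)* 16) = 4901 / 85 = 57.66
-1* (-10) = 10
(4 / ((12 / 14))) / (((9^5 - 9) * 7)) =1 / 88560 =0.00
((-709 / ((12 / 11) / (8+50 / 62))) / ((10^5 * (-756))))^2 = 10279323769 / 1793456640000000000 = 0.00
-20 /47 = -0.43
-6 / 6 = -1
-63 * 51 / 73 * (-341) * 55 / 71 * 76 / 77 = 59477220 / 5183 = 11475.44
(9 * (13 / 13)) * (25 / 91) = 225 / 91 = 2.47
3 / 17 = 0.18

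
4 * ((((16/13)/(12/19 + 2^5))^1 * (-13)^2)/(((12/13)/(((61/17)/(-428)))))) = -195871/845835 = -0.23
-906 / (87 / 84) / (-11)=25368 / 319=79.52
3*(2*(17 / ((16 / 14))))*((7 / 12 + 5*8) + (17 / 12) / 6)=3643.14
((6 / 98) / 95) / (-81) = -1 / 125685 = -0.00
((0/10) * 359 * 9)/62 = 0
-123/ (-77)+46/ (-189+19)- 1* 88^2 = -50675796/ 6545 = -7742.67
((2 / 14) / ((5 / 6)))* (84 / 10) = 36 / 25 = 1.44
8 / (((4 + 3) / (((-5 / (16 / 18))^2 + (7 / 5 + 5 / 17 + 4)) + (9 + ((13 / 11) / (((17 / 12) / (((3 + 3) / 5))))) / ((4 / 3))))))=2817599 / 52360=53.81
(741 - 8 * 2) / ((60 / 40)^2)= 2900 / 9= 322.22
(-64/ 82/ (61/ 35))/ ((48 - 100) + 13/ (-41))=224/ 26169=0.01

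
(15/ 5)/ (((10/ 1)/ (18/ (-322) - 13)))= -3153/ 805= -3.92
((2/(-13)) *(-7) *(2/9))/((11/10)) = 280/1287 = 0.22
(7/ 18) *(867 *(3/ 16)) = 2023/ 32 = 63.22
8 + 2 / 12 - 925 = -5501 / 6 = -916.83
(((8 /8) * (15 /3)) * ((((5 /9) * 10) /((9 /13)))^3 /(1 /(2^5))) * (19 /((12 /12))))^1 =834860000000 /531441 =1570936.38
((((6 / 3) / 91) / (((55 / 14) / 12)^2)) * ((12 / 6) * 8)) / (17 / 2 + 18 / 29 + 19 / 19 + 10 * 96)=7483392 / 2212699775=0.00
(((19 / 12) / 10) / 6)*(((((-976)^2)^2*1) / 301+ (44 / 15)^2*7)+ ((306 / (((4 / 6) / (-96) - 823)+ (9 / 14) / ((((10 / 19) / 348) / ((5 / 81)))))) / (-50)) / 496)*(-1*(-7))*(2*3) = 96580615934502586707673 / 28905919713000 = 3341205431.05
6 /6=1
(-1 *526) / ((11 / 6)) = -3156 / 11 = -286.91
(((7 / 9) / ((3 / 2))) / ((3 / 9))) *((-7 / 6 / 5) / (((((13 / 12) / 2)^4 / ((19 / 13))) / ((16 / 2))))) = -91521024 / 1856465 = -49.30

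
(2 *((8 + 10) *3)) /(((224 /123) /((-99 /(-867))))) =109593 /16184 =6.77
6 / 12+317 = 635 / 2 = 317.50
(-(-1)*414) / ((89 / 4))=1656 / 89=18.61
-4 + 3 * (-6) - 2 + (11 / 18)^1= -421 / 18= -23.39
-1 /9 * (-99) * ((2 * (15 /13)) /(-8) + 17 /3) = 9229 /156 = 59.16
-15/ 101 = -0.15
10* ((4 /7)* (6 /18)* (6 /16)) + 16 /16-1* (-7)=61 /7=8.71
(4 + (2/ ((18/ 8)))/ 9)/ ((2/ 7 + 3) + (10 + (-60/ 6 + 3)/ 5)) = 2905/ 8424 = 0.34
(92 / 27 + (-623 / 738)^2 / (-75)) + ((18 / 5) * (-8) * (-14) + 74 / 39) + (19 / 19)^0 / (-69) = 4989038728969 / 12213641700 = 408.48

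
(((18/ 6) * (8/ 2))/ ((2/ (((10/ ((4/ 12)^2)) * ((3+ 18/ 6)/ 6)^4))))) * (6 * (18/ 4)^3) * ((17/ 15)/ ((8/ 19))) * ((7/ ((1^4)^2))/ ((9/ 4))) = 2472403.50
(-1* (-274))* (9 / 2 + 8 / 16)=1370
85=85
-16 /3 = -5.33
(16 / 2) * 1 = 8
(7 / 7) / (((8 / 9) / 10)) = 45 / 4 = 11.25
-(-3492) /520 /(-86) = -873 /11180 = -0.08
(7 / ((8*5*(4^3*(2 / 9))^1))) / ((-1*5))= -63 / 25600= -0.00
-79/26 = -3.04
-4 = -4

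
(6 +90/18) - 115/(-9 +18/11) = 2156/81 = 26.62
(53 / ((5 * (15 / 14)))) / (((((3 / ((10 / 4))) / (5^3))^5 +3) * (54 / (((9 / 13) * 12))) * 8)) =1415252685546875 / 22315979004512778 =0.06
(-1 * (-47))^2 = 2209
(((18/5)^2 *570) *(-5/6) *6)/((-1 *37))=36936/37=998.27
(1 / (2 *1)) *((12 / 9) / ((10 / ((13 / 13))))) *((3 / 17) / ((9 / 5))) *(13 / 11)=13 / 1683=0.01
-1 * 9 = -9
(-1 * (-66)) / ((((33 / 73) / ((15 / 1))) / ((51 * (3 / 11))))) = 335070 / 11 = 30460.91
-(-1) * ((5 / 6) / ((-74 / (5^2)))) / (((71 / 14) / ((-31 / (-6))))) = -27125 / 94572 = -0.29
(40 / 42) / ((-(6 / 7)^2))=-35 / 27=-1.30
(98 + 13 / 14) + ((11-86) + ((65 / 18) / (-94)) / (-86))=24373715 / 1018584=23.93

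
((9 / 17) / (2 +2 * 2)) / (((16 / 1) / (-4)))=-3 / 136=-0.02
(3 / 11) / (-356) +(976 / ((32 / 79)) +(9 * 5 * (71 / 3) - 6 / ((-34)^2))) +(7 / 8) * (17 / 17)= 7866317111 / 2263448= 3475.37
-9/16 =-0.56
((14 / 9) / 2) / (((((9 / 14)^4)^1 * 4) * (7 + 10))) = 67228 / 1003833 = 0.07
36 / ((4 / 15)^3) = 30375 / 16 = 1898.44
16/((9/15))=80/3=26.67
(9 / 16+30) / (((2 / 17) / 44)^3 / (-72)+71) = 115116129612 / 267427245887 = 0.43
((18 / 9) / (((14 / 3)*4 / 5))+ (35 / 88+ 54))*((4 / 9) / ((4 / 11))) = 67.14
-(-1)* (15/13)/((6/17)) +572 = 14957/26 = 575.27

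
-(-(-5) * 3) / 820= -3 / 164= -0.02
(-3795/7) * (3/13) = -11385/91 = -125.11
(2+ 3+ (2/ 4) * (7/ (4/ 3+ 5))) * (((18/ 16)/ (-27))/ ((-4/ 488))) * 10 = 64355/ 228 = 282.26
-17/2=-8.50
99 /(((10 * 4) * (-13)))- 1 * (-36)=35.81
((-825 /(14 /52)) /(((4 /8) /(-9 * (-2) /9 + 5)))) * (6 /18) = -14300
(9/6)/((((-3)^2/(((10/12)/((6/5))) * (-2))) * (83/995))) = -24875/8964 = -2.77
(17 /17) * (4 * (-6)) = -24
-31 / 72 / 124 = -1 / 288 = -0.00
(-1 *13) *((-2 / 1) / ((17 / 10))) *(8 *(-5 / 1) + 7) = -8580 / 17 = -504.71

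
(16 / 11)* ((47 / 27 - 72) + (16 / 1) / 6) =-29200 / 297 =-98.32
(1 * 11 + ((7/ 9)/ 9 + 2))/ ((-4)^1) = -3.27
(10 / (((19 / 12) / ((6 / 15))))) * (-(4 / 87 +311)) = -432976 / 551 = -785.80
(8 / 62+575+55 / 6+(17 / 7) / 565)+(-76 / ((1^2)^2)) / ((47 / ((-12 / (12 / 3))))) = 20369668169 / 34574610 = 589.15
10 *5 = 50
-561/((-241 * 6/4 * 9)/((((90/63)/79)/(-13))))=-3740/15592941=-0.00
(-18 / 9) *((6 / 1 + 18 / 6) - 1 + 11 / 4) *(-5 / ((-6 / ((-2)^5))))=1720 / 3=573.33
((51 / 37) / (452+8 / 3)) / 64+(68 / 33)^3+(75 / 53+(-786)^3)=-271574320439473902137 / 559269418752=-485587645.84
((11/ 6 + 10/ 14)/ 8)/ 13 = 107/ 4368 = 0.02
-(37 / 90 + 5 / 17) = -1079 / 1530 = -0.71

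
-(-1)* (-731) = -731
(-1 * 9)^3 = -729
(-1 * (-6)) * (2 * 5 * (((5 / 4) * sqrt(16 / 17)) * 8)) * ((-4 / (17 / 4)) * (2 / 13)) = -76800 * sqrt(17) / 3757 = -84.28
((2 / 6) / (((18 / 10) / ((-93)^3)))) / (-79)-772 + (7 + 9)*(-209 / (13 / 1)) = 879395 / 1027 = 856.28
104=104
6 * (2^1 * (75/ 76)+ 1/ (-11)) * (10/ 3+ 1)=10231/ 209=48.95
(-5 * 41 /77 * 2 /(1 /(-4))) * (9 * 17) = 250920 /77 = 3258.70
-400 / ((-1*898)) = 200 / 449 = 0.45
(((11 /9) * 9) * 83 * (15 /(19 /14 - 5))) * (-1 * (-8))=-511280 /17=-30075.29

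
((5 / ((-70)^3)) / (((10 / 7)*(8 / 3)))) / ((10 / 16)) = -3 / 490000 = -0.00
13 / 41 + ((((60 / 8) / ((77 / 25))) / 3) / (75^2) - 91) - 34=-35426119 / 284130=-124.68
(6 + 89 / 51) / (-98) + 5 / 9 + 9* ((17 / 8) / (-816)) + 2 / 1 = 2354021 / 959616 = 2.45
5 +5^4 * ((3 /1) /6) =635 /2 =317.50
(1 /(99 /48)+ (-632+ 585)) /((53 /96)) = -49120 /583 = -84.25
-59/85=-0.69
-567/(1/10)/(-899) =6.31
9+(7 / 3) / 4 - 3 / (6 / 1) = 109 / 12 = 9.08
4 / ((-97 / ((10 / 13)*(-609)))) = 24360 / 1261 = 19.32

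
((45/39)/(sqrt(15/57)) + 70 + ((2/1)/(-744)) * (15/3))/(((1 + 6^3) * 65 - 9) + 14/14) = sqrt(95)/61087 + 205/41292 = 0.01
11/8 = 1.38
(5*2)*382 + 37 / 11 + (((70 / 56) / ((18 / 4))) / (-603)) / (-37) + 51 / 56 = 473032848187 / 123692184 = 3824.27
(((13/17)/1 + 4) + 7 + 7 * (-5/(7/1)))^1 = 115/17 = 6.76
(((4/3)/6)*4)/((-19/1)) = -8/171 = -0.05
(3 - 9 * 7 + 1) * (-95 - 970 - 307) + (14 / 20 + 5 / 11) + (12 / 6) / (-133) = 1184285911 / 14630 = 80949.14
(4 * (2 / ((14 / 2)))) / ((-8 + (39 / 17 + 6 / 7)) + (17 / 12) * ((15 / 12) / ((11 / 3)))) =-23936 / 91437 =-0.26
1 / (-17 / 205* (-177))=205 / 3009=0.07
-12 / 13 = -0.92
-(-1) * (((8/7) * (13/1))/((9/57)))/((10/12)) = 112.91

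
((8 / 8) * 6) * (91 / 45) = 182 / 15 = 12.13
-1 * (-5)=5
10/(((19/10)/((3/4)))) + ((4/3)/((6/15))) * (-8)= -1295/57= -22.72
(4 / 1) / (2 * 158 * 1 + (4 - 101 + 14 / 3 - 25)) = 3 / 149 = 0.02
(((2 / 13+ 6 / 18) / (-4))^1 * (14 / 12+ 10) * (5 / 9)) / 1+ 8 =61027 / 8424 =7.24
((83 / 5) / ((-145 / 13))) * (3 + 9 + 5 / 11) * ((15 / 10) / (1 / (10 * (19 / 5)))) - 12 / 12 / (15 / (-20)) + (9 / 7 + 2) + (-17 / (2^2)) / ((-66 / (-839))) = -493916391 / 446600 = -1105.95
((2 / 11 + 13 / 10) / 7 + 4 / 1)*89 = 288627 / 770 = 374.84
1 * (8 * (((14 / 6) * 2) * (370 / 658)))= 2960 / 141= 20.99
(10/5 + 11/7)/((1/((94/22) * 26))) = 30550/77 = 396.75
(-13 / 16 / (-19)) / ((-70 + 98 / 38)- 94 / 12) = -39 / 68632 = -0.00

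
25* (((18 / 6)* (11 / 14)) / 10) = 165 / 28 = 5.89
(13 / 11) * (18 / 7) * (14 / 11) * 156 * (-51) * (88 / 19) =-29787264 / 209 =-142522.79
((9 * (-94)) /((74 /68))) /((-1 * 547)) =28764 /20239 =1.42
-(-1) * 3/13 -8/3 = -2.44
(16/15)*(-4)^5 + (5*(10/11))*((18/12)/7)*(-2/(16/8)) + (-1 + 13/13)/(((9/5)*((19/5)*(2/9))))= -1262693/1155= -1093.24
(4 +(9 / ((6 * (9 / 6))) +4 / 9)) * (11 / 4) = 539 / 36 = 14.97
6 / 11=0.55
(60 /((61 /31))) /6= 310 /61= 5.08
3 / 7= 0.43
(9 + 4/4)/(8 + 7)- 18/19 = -16/57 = -0.28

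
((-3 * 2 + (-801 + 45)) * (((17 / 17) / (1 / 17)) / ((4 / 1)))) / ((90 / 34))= -36703 / 30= -1223.43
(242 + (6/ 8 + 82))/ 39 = 433/ 52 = 8.33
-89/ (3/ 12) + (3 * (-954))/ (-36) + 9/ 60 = -5527/ 20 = -276.35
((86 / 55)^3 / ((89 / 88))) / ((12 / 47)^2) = 702523852 / 12115125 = 57.99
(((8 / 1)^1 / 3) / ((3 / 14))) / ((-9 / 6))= -224 / 27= -8.30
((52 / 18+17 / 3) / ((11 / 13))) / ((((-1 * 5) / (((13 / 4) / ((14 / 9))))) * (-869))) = 169 / 34760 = 0.00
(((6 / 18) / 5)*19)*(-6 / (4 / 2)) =-19 / 5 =-3.80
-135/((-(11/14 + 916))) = 378/2567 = 0.15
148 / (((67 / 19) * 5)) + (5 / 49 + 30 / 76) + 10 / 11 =67241709 / 6861470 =9.80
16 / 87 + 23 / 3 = 7.85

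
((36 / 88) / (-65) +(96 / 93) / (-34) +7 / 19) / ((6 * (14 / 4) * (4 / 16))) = 9500866 / 150345195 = 0.06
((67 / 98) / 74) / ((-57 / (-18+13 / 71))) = 84755 / 29348844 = 0.00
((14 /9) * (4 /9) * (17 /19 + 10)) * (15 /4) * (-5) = -8050 /57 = -141.23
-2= -2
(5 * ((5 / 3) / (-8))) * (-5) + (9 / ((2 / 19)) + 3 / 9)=2185 / 24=91.04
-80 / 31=-2.58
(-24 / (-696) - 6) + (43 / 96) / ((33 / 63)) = -52167 / 10208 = -5.11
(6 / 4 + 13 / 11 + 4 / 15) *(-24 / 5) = -3892 / 275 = -14.15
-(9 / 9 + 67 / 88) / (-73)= 155 / 6424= 0.02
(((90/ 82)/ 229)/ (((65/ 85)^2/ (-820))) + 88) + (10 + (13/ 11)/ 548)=91.28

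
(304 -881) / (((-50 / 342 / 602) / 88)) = 209079319.68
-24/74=-12/37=-0.32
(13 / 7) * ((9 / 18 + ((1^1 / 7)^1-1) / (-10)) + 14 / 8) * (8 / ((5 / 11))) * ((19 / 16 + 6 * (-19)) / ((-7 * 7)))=16880721 / 96040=175.77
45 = 45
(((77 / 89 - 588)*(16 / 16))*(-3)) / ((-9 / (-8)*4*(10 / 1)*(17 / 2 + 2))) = 2986 / 801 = 3.73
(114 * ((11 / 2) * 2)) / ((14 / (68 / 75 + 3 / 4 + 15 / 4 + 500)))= 15844499 / 350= 45270.00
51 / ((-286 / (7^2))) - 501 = -145785 / 286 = -509.74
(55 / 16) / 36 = 55 / 576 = 0.10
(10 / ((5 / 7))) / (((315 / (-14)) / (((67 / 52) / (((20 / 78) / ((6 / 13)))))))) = -469 / 325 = -1.44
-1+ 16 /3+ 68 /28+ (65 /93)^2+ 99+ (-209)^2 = 2651011501 /60543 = 43787.25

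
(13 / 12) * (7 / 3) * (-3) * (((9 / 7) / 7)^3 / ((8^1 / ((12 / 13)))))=-729 / 134456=-0.01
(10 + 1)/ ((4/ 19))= 209/ 4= 52.25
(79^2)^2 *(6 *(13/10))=1519053159/5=303810631.80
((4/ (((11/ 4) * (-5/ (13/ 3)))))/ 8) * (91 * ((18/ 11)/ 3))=-4732/ 605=-7.82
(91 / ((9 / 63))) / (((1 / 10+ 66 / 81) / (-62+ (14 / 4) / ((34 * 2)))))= -55731375 / 1292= -43135.74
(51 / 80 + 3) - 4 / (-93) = 27383 / 7440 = 3.68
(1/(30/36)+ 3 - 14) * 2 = -98/5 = -19.60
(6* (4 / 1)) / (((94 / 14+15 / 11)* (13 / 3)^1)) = 0.69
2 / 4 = 1 / 2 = 0.50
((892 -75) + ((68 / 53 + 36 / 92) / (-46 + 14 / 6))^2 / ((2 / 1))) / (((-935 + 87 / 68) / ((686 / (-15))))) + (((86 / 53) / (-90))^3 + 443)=3777036327493192303284356 / 7819685043171213070125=483.02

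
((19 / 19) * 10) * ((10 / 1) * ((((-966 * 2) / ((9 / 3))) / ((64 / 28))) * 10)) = -281750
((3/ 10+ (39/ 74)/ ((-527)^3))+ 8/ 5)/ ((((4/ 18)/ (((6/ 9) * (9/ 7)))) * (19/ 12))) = 16668717427548/ 3601266117715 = 4.63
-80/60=-4/3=-1.33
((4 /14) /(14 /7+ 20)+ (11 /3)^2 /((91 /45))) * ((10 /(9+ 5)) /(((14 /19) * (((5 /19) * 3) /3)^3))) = 434490214 /1226225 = 354.33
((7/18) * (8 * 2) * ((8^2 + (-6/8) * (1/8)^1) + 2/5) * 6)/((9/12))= 144046/45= 3201.02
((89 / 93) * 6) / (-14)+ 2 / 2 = 128 / 217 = 0.59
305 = 305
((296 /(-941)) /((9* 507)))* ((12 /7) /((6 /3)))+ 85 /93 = 283848413 /310583637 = 0.91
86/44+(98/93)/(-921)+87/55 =33308237/9421830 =3.54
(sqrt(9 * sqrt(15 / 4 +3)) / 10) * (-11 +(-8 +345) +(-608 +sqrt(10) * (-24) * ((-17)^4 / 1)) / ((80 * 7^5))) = 3 * sqrt(2) * 3^(3 / 4) * (54790744 - 250563 * sqrt(10)) / 3361400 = 155.36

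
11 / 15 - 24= -349 / 15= -23.27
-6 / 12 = -1 / 2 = -0.50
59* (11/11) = 59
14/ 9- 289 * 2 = -5188/ 9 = -576.44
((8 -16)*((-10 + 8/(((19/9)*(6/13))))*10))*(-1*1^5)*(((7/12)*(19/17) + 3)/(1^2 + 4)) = -5960/57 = -104.56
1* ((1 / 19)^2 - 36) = -12995 / 361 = -36.00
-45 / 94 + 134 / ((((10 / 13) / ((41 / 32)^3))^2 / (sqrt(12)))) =-45 / 94 + 53785430320843 * sqrt(3) / 26843545600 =3469.97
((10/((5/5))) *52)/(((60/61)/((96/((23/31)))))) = 1573312/23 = 68404.87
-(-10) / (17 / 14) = 140 / 17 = 8.24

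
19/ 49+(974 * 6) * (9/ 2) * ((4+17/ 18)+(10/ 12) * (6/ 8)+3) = 225359.64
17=17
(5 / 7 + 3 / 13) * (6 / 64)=129 / 1456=0.09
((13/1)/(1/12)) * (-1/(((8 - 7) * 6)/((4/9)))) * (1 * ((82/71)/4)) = -2132/639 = -3.34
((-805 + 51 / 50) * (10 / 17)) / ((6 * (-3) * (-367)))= -0.07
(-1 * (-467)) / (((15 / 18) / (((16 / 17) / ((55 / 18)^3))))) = 261460224 / 14141875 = 18.49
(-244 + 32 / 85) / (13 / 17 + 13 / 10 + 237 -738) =41416 / 84819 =0.49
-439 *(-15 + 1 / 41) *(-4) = -1078184 / 41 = -26297.17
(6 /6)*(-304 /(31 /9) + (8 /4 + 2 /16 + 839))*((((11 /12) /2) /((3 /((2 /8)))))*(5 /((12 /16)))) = 3423035 /17856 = 191.70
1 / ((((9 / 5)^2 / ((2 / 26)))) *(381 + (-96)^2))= 25 / 10105641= 0.00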